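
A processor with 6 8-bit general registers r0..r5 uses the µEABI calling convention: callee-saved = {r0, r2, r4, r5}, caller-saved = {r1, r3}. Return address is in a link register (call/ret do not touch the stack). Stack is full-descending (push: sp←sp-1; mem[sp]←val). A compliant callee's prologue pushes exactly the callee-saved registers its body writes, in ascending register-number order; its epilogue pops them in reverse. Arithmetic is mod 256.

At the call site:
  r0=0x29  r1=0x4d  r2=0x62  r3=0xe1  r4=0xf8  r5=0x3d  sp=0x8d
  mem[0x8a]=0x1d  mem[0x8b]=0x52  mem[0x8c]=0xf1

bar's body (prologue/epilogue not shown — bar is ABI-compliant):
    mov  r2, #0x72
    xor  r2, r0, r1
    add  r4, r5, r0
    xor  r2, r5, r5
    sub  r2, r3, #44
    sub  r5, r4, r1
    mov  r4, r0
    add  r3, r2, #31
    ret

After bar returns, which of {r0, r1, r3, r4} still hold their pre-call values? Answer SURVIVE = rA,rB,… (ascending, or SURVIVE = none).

prologue: push r2 -> mem[0x8c]=0x62, sp=0x8c
prologue: push r4 -> mem[0x8b]=0xf8, sp=0x8b
prologue: push r5 -> mem[0x8a]=0x3d, sp=0x8a
body[0] mov  r2, #0x72 -> r2=0x72
body[1] xor  r2, r0, r1 -> r2=0x64
body[2] add  r4, r5, r0 -> r4=0x66
body[3] xor  r2, r5, r5 -> r2=0x00
body[4] sub  r2, r3, #44 -> r2=0xb5
body[5] sub  r5, r4, r1 -> r5=0x19
body[6] mov  r4, r0 -> r4=0x29
body[7] add  r3, r2, #31 -> r3=0xd4
epilogue: pop r5=0x3d, sp=0x8b
epilogue: pop r4=0xf8, sp=0x8c
epilogue: pop r2=0x62, sp=0x8d
r0: callee-saved, written=False
r1: caller-saved, written=False
r3: caller-saved, written=True
r4: callee-saved, written=True

SURVIVE = r0,r1,r4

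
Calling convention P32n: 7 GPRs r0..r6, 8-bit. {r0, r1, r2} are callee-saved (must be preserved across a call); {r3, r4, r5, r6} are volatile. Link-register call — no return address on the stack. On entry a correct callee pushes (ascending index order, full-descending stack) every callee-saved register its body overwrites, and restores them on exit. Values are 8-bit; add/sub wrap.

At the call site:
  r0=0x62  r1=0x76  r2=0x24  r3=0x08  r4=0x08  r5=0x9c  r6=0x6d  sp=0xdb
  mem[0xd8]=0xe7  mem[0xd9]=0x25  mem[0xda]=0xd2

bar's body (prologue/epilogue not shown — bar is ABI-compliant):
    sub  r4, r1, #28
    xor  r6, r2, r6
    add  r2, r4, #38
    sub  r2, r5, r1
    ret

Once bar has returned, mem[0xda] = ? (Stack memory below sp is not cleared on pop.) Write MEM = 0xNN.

MEM = 0x24

prologue: push r2 -> mem[0xda]=0x24, sp=0xda
body[0] sub  r4, r1, #28 -> r4=0x5a
body[1] xor  r6, r2, r6 -> r6=0x49
body[2] add  r2, r4, #38 -> r2=0x80
body[3] sub  r2, r5, r1 -> r2=0x26
epilogue: pop r2=0x24, sp=0xdb
prologue pushed ['r2'] at ['0xda']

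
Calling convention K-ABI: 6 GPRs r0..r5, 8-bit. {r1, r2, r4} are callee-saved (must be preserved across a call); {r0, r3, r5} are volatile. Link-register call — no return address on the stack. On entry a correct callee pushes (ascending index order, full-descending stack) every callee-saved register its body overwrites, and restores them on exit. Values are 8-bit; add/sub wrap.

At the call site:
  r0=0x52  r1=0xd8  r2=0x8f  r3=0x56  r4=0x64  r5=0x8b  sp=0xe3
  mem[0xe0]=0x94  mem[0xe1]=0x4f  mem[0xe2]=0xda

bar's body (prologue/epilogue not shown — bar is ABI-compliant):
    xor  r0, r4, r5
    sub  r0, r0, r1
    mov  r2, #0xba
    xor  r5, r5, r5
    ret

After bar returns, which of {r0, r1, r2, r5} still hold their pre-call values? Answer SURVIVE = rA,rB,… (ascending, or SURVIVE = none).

SURVIVE = r1,r2

prologue: push r2 -> mem[0xe2]=0x8f, sp=0xe2
body[0] xor  r0, r4, r5 -> r0=0xef
body[1] sub  r0, r0, r1 -> r0=0x17
body[2] mov  r2, #0xba -> r2=0xba
body[3] xor  r5, r5, r5 -> r5=0x00
epilogue: pop r2=0x8f, sp=0xe3
r0: caller-saved, written=True
r1: callee-saved, written=False
r2: callee-saved, written=True
r5: caller-saved, written=True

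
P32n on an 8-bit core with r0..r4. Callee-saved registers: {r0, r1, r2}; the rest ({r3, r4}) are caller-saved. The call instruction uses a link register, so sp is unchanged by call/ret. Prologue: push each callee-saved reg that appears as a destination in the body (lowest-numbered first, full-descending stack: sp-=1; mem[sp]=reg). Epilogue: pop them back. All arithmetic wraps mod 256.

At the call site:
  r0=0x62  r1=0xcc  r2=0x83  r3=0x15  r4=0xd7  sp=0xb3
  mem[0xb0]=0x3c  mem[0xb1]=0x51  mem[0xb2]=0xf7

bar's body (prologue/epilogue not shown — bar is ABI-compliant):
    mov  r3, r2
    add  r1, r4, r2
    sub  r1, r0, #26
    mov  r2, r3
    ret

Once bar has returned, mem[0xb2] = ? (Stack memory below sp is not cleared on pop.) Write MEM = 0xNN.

MEM = 0xcc

prologue: push r1 -> mem[0xb2]=0xcc, sp=0xb2
prologue: push r2 -> mem[0xb1]=0x83, sp=0xb1
body[0] mov  r3, r2 -> r3=0x83
body[1] add  r1, r4, r2 -> r1=0x5a
body[2] sub  r1, r0, #26 -> r1=0x48
body[3] mov  r2, r3 -> r2=0x83
epilogue: pop r2=0x83, sp=0xb2
epilogue: pop r1=0xcc, sp=0xb3
prologue pushed ['r1', 'r2'] at ['0xb2', '0xb1']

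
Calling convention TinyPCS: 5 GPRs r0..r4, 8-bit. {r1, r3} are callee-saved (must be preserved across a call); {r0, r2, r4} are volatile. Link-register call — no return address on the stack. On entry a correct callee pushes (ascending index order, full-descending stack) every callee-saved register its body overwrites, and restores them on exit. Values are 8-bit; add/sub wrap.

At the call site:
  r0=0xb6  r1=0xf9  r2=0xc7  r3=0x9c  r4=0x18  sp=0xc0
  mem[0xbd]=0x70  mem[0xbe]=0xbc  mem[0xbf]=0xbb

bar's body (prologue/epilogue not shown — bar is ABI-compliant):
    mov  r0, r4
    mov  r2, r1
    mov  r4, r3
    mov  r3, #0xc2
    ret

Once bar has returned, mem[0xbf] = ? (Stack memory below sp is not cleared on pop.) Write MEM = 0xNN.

MEM = 0x9c

prologue: push r3 -> mem[0xbf]=0x9c, sp=0xbf
body[0] mov  r0, r4 -> r0=0x18
body[1] mov  r2, r1 -> r2=0xf9
body[2] mov  r4, r3 -> r4=0x9c
body[3] mov  r3, #0xc2 -> r3=0xc2
epilogue: pop r3=0x9c, sp=0xc0
prologue pushed ['r3'] at ['0xbf']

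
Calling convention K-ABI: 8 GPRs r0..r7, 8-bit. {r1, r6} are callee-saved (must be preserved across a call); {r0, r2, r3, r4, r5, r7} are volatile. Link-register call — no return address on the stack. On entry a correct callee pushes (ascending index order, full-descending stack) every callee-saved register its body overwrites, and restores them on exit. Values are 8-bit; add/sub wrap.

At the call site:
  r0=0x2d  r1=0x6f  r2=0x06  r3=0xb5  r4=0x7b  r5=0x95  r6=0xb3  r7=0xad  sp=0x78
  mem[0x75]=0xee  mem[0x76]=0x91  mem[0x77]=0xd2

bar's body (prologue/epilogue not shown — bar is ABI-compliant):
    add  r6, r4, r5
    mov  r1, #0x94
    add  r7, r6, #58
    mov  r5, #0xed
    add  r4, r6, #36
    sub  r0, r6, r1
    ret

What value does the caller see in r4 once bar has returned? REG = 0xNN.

prologue: push r1 → mem[0x77]=0x6f, sp=0x77
prologue: push r6 → mem[0x76]=0xb3, sp=0x76
body[0] add  r6, r4, r5 → r6=0x10
body[1] mov  r1, #0x94 → r1=0x94
body[2] add  r7, r6, #58 → r7=0x4a
body[3] mov  r5, #0xed → r5=0xed
body[4] add  r4, r6, #36 → r4=0x34
body[5] sub  r0, r6, r1 → r0=0x7c
epilogue: pop r6=0xb3, sp=0x77
epilogue: pop r1=0x6f, sp=0x78
r4 is caller-saved → body value

REG = 0x34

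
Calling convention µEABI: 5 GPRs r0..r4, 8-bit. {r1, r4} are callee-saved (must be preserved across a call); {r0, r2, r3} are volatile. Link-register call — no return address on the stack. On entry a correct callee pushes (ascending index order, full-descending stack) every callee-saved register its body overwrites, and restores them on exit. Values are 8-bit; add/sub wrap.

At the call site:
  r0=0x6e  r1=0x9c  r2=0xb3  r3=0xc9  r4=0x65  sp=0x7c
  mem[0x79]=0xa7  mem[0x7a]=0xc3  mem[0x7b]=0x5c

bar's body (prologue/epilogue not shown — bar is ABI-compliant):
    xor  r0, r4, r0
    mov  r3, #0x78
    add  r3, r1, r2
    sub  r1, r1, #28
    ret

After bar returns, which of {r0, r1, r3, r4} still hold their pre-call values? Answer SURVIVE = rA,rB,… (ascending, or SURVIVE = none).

prologue: push r1 -> mem[0x7b]=0x9c, sp=0x7b
body[0] xor  r0, r4, r0 -> r0=0x0b
body[1] mov  r3, #0x78 -> r3=0x78
body[2] add  r3, r1, r2 -> r3=0x4f
body[3] sub  r1, r1, #28 -> r1=0x80
epilogue: pop r1=0x9c, sp=0x7c
r0: caller-saved, written=True
r1: callee-saved, written=True
r3: caller-saved, written=True
r4: callee-saved, written=False

SURVIVE = r1,r4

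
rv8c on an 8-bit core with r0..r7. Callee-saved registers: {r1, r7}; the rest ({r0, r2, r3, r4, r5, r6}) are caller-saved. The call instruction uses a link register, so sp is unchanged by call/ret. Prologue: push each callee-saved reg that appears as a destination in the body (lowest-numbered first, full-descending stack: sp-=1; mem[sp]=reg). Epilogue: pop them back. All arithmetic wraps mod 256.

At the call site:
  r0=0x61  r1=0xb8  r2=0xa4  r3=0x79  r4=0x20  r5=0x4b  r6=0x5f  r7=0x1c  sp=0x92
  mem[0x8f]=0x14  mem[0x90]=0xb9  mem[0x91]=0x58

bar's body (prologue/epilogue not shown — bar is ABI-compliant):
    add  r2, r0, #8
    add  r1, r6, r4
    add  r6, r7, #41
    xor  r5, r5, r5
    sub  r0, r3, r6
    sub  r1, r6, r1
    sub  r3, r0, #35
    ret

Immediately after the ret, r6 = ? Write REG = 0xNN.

REG = 0x45

prologue: push r1 -> mem[0x91]=0xb8, sp=0x91
body[0] add  r2, r0, #8 -> r2=0x69
body[1] add  r1, r6, r4 -> r1=0x7f
body[2] add  r6, r7, #41 -> r6=0x45
body[3] xor  r5, r5, r5 -> r5=0x00
body[4] sub  r0, r3, r6 -> r0=0x34
body[5] sub  r1, r6, r1 -> r1=0xc6
body[6] sub  r3, r0, #35 -> r3=0x11
epilogue: pop r1=0xb8, sp=0x92
r6 is caller-saved -> body value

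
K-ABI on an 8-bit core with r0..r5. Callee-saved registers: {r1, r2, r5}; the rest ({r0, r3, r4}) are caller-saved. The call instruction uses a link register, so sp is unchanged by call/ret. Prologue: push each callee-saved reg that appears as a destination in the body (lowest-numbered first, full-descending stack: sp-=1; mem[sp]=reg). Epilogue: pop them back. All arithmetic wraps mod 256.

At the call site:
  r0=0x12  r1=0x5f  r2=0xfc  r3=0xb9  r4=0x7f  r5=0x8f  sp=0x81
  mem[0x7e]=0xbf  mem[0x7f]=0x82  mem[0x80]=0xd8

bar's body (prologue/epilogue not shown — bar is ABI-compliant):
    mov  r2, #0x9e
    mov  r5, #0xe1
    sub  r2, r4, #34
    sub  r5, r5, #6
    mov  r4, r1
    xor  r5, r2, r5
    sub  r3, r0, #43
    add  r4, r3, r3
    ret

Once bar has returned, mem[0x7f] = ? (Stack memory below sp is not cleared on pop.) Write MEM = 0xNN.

prologue: push r2 -> mem[0x80]=0xfc, sp=0x80
prologue: push r5 -> mem[0x7f]=0x8f, sp=0x7f
body[0] mov  r2, #0x9e -> r2=0x9e
body[1] mov  r5, #0xe1 -> r5=0xe1
body[2] sub  r2, r4, #34 -> r2=0x5d
body[3] sub  r5, r5, #6 -> r5=0xdb
body[4] mov  r4, r1 -> r4=0x5f
body[5] xor  r5, r2, r5 -> r5=0x86
body[6] sub  r3, r0, #43 -> r3=0xe7
body[7] add  r4, r3, r3 -> r4=0xce
epilogue: pop r5=0x8f, sp=0x80
epilogue: pop r2=0xfc, sp=0x81
prologue pushed ['r2', 'r5'] at ['0x80', '0x7f']

MEM = 0x8f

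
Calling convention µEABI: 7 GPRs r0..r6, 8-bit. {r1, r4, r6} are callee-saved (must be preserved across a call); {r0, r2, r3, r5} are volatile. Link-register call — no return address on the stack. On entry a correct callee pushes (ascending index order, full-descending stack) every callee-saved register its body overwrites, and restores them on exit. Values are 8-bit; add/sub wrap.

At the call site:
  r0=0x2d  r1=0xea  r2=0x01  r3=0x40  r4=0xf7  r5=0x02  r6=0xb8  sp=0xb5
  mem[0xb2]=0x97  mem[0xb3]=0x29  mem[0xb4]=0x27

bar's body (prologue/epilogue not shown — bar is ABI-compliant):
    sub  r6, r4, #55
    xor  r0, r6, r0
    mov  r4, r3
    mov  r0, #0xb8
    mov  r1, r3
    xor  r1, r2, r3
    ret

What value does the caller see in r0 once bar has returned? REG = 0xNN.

REG = 0xb8

prologue: push r1 -> mem[0xb4]=0xea, sp=0xb4
prologue: push r4 -> mem[0xb3]=0xf7, sp=0xb3
prologue: push r6 -> mem[0xb2]=0xb8, sp=0xb2
body[0] sub  r6, r4, #55 -> r6=0xc0
body[1] xor  r0, r6, r0 -> r0=0xed
body[2] mov  r4, r3 -> r4=0x40
body[3] mov  r0, #0xb8 -> r0=0xb8
body[4] mov  r1, r3 -> r1=0x40
body[5] xor  r1, r2, r3 -> r1=0x41
epilogue: pop r6=0xb8, sp=0xb3
epilogue: pop r4=0xf7, sp=0xb4
epilogue: pop r1=0xea, sp=0xb5
r0 is caller-saved -> body value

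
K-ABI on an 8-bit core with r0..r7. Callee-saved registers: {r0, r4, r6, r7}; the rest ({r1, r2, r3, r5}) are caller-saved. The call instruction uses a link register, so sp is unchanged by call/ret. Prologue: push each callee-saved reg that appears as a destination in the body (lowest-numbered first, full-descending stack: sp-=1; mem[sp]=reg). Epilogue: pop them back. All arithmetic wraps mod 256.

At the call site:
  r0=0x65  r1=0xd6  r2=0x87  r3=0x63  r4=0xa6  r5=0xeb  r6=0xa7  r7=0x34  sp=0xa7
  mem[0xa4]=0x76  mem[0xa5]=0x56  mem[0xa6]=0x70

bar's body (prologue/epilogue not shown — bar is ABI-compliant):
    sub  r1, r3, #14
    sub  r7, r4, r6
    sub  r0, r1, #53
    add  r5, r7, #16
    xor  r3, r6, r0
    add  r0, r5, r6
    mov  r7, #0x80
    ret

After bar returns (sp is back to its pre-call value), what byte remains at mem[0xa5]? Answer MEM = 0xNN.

MEM = 0x34

prologue: push r0 -> mem[0xa6]=0x65, sp=0xa6
prologue: push r7 -> mem[0xa5]=0x34, sp=0xa5
body[0] sub  r1, r3, #14 -> r1=0x55
body[1] sub  r7, r4, r6 -> r7=0xff
body[2] sub  r0, r1, #53 -> r0=0x20
body[3] add  r5, r7, #16 -> r5=0x0f
body[4] xor  r3, r6, r0 -> r3=0x87
body[5] add  r0, r5, r6 -> r0=0xb6
body[6] mov  r7, #0x80 -> r7=0x80
epilogue: pop r7=0x34, sp=0xa6
epilogue: pop r0=0x65, sp=0xa7
prologue pushed ['r0', 'r7'] at ['0xa6', '0xa5']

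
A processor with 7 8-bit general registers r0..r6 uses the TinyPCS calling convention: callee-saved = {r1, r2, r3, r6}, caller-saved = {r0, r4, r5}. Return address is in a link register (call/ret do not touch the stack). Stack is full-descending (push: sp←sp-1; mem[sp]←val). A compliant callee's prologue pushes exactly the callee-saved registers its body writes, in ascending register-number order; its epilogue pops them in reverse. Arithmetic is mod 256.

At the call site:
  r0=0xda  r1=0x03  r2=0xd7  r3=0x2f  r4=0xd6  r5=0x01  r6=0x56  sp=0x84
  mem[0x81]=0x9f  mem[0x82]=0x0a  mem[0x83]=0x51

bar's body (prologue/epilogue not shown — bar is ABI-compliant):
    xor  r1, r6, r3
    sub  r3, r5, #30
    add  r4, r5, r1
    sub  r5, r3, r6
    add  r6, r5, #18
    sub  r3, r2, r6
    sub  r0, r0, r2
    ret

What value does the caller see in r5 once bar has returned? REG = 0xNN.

REG = 0x8d

prologue: push r1 → mem[0x83]=0x03, sp=0x83
prologue: push r3 → mem[0x82]=0x2f, sp=0x82
prologue: push r6 → mem[0x81]=0x56, sp=0x81
body[0] xor  r1, r6, r3 → r1=0x79
body[1] sub  r3, r5, #30 → r3=0xe3
body[2] add  r4, r5, r1 → r4=0x7a
body[3] sub  r5, r3, r6 → r5=0x8d
body[4] add  r6, r5, #18 → r6=0x9f
body[5] sub  r3, r2, r6 → r3=0x38
body[6] sub  r0, r0, r2 → r0=0x03
epilogue: pop r6=0x56, sp=0x82
epilogue: pop r3=0x2f, sp=0x83
epilogue: pop r1=0x03, sp=0x84
r5 is caller-saved → body value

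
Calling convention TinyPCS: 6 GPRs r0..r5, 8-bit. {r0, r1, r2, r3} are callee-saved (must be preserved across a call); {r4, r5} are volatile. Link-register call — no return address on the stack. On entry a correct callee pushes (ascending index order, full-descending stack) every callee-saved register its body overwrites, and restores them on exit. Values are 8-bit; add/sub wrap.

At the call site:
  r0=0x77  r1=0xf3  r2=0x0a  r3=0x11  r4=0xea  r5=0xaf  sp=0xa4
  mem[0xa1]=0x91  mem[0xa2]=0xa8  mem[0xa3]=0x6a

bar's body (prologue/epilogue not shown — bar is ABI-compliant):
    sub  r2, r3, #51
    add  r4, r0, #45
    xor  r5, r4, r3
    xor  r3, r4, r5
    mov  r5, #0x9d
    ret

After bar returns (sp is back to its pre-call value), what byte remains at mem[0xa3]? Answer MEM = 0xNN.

prologue: push r2 → mem[0xa3]=0x0a, sp=0xa3
prologue: push r3 → mem[0xa2]=0x11, sp=0xa2
body[0] sub  r2, r3, #51 → r2=0xde
body[1] add  r4, r0, #45 → r4=0xa4
body[2] xor  r5, r4, r3 → r5=0xb5
body[3] xor  r3, r4, r5 → r3=0x11
body[4] mov  r5, #0x9d → r5=0x9d
epilogue: pop r3=0x11, sp=0xa3
epilogue: pop r2=0x0a, sp=0xa4
prologue pushed ['r2', 'r3'] at ['0xa3', '0xa2']

MEM = 0x0a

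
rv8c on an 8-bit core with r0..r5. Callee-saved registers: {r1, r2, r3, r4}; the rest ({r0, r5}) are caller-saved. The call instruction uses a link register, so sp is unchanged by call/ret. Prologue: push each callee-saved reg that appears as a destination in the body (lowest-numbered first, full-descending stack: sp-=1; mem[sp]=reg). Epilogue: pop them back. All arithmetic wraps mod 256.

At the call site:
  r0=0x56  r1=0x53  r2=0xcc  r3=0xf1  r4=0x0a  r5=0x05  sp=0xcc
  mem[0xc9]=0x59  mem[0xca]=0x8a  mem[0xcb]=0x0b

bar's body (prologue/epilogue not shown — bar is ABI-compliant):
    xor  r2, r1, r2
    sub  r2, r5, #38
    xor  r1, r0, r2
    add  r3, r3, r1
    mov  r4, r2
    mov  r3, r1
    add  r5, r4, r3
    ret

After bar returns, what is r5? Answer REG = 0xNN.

REG = 0x68

prologue: push r1 → mem[0xcb]=0x53, sp=0xcb
prologue: push r2 → mem[0xca]=0xcc, sp=0xca
prologue: push r3 → mem[0xc9]=0xf1, sp=0xc9
prologue: push r4 → mem[0xc8]=0x0a, sp=0xc8
body[0] xor  r2, r1, r2 → r2=0x9f
body[1] sub  r2, r5, #38 → r2=0xdf
body[2] xor  r1, r0, r2 → r1=0x89
body[3] add  r3, r3, r1 → r3=0x7a
body[4] mov  r4, r2 → r4=0xdf
body[5] mov  r3, r1 → r3=0x89
body[6] add  r5, r4, r3 → r5=0x68
epilogue: pop r4=0x0a, sp=0xc9
epilogue: pop r3=0xf1, sp=0xca
epilogue: pop r2=0xcc, sp=0xcb
epilogue: pop r1=0x53, sp=0xcc
r5 is caller-saved → body value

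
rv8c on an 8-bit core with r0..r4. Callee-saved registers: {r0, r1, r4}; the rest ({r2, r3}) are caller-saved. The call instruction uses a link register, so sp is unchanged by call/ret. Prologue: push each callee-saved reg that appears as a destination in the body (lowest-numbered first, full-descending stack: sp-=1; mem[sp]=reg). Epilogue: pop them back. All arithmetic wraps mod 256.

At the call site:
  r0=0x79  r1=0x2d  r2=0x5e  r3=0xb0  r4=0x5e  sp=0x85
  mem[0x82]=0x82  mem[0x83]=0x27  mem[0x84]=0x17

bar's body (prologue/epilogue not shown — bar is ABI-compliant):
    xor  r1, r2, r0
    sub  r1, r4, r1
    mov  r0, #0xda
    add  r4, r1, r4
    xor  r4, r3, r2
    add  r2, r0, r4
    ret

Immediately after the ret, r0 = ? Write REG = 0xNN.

prologue: push r0 -> mem[0x84]=0x79, sp=0x84
prologue: push r1 -> mem[0x83]=0x2d, sp=0x83
prologue: push r4 -> mem[0x82]=0x5e, sp=0x82
body[0] xor  r1, r2, r0 -> r1=0x27
body[1] sub  r1, r4, r1 -> r1=0x37
body[2] mov  r0, #0xda -> r0=0xda
body[3] add  r4, r1, r4 -> r4=0x95
body[4] xor  r4, r3, r2 -> r4=0xee
body[5] add  r2, r0, r4 -> r2=0xc8
epilogue: pop r4=0x5e, sp=0x83
epilogue: pop r1=0x2d, sp=0x84
epilogue: pop r0=0x79, sp=0x85
r0 is callee-saved -> restored

REG = 0x79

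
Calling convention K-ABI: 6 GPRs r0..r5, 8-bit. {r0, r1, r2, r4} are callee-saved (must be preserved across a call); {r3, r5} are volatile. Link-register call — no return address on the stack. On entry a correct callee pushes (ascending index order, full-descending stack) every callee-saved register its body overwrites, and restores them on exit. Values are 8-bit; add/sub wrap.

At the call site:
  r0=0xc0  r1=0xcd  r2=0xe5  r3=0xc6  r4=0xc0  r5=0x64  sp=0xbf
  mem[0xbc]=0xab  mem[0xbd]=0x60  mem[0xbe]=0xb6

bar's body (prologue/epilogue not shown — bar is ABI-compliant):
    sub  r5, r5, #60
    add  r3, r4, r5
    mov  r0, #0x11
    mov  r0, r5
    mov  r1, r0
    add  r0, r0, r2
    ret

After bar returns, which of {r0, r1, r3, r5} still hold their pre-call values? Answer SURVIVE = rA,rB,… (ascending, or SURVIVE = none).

SURVIVE = r0,r1

prologue: push r0 -> mem[0xbe]=0xc0, sp=0xbe
prologue: push r1 -> mem[0xbd]=0xcd, sp=0xbd
body[0] sub  r5, r5, #60 -> r5=0x28
body[1] add  r3, r4, r5 -> r3=0xe8
body[2] mov  r0, #0x11 -> r0=0x11
body[3] mov  r0, r5 -> r0=0x28
body[4] mov  r1, r0 -> r1=0x28
body[5] add  r0, r0, r2 -> r0=0x0d
epilogue: pop r1=0xcd, sp=0xbe
epilogue: pop r0=0xc0, sp=0xbf
r0: callee-saved, written=True
r1: callee-saved, written=True
r3: caller-saved, written=True
r5: caller-saved, written=True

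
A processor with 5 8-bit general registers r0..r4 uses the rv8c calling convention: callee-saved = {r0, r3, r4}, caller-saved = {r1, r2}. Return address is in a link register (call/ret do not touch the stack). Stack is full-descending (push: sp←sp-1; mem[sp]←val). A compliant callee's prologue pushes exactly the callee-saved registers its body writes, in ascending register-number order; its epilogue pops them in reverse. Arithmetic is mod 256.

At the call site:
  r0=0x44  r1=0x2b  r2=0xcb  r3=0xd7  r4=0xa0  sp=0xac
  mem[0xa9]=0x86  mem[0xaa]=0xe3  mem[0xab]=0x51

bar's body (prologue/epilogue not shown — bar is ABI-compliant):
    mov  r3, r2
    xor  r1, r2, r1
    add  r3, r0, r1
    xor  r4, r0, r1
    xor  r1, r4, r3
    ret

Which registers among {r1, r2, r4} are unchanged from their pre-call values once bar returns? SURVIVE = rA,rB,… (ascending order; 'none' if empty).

SURVIVE = r2,r4

prologue: push r3 -> mem[0xab]=0xd7, sp=0xab
prologue: push r4 -> mem[0xaa]=0xa0, sp=0xaa
body[0] mov  r3, r2 -> r3=0xcb
body[1] xor  r1, r2, r1 -> r1=0xe0
body[2] add  r3, r0, r1 -> r3=0x24
body[3] xor  r4, r0, r1 -> r4=0xa4
body[4] xor  r1, r4, r3 -> r1=0x80
epilogue: pop r4=0xa0, sp=0xab
epilogue: pop r3=0xd7, sp=0xac
r1: caller-saved, written=True
r2: caller-saved, written=False
r4: callee-saved, written=True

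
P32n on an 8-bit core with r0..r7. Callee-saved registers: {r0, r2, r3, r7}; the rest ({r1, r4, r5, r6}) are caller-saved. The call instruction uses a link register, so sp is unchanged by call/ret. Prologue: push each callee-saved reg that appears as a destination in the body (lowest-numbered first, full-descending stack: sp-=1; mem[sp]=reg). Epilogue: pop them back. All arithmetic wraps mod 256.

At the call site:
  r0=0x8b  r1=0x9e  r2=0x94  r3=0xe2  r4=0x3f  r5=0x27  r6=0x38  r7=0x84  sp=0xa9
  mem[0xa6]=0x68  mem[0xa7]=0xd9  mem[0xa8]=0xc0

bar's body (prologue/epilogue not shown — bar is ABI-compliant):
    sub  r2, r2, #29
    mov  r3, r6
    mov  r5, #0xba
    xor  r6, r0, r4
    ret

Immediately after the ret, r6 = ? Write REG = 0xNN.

prologue: push r2 -> mem[0xa8]=0x94, sp=0xa8
prologue: push r3 -> mem[0xa7]=0xe2, sp=0xa7
body[0] sub  r2, r2, #29 -> r2=0x77
body[1] mov  r3, r6 -> r3=0x38
body[2] mov  r5, #0xba -> r5=0xba
body[3] xor  r6, r0, r4 -> r6=0xb4
epilogue: pop r3=0xe2, sp=0xa8
epilogue: pop r2=0x94, sp=0xa9
r6 is caller-saved -> body value

REG = 0xb4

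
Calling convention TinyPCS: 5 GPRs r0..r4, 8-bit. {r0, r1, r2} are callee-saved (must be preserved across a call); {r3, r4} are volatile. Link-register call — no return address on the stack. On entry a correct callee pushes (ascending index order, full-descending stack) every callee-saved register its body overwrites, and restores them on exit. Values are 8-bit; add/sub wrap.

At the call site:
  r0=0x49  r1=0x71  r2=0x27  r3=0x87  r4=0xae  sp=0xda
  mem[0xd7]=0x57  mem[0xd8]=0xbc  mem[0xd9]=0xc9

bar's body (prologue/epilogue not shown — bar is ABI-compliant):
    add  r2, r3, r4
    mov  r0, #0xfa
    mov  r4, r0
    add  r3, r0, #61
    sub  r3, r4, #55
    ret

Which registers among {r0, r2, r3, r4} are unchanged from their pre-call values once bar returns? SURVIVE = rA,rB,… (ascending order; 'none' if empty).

SURVIVE = r0,r2

prologue: push r0 -> mem[0xd9]=0x49, sp=0xd9
prologue: push r2 -> mem[0xd8]=0x27, sp=0xd8
body[0] add  r2, r3, r4 -> r2=0x35
body[1] mov  r0, #0xfa -> r0=0xfa
body[2] mov  r4, r0 -> r4=0xfa
body[3] add  r3, r0, #61 -> r3=0x37
body[4] sub  r3, r4, #55 -> r3=0xc3
epilogue: pop r2=0x27, sp=0xd9
epilogue: pop r0=0x49, sp=0xda
r0: callee-saved, written=True
r2: callee-saved, written=True
r3: caller-saved, written=True
r4: caller-saved, written=True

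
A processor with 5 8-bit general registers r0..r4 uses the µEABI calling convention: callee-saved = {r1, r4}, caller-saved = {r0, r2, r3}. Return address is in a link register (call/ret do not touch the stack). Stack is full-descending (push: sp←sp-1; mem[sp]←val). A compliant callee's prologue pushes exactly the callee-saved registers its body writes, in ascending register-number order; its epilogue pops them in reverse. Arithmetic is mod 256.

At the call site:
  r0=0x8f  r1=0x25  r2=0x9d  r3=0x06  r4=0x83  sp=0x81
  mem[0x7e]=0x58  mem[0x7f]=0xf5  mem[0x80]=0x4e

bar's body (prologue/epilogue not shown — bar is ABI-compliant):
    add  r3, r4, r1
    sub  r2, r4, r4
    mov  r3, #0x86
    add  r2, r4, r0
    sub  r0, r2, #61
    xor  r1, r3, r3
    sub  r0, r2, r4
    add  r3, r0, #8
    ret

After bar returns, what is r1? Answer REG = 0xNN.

prologue: push r1 → mem[0x80]=0x25, sp=0x80
body[0] add  r3, r4, r1 → r3=0xa8
body[1] sub  r2, r4, r4 → r2=0x00
body[2] mov  r3, #0x86 → r3=0x86
body[3] add  r2, r4, r0 → r2=0x12
body[4] sub  r0, r2, #61 → r0=0xd5
body[5] xor  r1, r3, r3 → r1=0x00
body[6] sub  r0, r2, r4 → r0=0x8f
body[7] add  r3, r0, #8 → r3=0x97
epilogue: pop r1=0x25, sp=0x81
r1 is callee-saved → restored

REG = 0x25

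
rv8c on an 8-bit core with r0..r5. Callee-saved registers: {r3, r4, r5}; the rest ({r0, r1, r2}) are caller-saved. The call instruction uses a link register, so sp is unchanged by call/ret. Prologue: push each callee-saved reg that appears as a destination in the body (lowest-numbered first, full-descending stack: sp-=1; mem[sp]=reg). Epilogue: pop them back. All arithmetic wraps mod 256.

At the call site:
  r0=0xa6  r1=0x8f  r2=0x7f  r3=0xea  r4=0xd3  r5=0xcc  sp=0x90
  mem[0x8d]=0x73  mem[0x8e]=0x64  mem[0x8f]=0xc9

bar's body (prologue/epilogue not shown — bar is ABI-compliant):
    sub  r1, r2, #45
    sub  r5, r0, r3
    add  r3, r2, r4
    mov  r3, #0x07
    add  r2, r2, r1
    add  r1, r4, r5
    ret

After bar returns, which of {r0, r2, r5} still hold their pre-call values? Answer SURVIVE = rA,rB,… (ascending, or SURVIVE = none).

prologue: push r3 → mem[0x8f]=0xea, sp=0x8f
prologue: push r5 → mem[0x8e]=0xcc, sp=0x8e
body[0] sub  r1, r2, #45 → r1=0x52
body[1] sub  r5, r0, r3 → r5=0xbc
body[2] add  r3, r2, r4 → r3=0x52
body[3] mov  r3, #0x07 → r3=0x07
body[4] add  r2, r2, r1 → r2=0xd1
body[5] add  r1, r4, r5 → r1=0x8f
epilogue: pop r5=0xcc, sp=0x8f
epilogue: pop r3=0xea, sp=0x90
r0: caller-saved, written=False
r2: caller-saved, written=True
r5: callee-saved, written=True

SURVIVE = r0,r5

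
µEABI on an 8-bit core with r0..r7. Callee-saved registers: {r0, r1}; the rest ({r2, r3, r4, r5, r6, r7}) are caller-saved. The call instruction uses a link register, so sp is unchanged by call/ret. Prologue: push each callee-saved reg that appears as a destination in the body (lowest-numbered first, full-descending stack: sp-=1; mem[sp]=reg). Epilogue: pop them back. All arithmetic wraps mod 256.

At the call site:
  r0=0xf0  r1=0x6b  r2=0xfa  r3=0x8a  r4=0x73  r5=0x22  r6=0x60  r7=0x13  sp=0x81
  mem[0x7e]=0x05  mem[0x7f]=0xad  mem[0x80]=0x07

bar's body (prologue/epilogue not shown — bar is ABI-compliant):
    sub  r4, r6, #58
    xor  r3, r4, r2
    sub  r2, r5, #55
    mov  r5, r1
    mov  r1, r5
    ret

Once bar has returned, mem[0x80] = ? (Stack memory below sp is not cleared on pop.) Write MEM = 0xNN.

prologue: push r1 -> mem[0x80]=0x6b, sp=0x80
body[0] sub  r4, r6, #58 -> r4=0x26
body[1] xor  r3, r4, r2 -> r3=0xdc
body[2] sub  r2, r5, #55 -> r2=0xeb
body[3] mov  r5, r1 -> r5=0x6b
body[4] mov  r1, r5 -> r1=0x6b
epilogue: pop r1=0x6b, sp=0x81
prologue pushed ['r1'] at ['0x80']

MEM = 0x6b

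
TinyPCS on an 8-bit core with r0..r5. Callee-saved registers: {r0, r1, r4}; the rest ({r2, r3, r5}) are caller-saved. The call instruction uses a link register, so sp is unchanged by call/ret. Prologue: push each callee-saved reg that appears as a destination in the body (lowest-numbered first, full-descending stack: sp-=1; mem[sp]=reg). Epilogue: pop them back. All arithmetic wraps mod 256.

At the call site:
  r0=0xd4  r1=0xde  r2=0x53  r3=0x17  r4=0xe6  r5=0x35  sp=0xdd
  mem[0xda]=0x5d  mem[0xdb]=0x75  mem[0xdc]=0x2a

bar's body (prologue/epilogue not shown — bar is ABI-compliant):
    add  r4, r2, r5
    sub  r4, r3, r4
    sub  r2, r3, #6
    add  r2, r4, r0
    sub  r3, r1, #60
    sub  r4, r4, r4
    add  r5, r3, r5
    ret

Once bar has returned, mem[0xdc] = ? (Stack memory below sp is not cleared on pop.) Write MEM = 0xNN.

prologue: push r4 -> mem[0xdc]=0xe6, sp=0xdc
body[0] add  r4, r2, r5 -> r4=0x88
body[1] sub  r4, r3, r4 -> r4=0x8f
body[2] sub  r2, r3, #6 -> r2=0x11
body[3] add  r2, r4, r0 -> r2=0x63
body[4] sub  r3, r1, #60 -> r3=0xa2
body[5] sub  r4, r4, r4 -> r4=0x00
body[6] add  r5, r3, r5 -> r5=0xd7
epilogue: pop r4=0xe6, sp=0xdd
prologue pushed ['r4'] at ['0xdc']

MEM = 0xe6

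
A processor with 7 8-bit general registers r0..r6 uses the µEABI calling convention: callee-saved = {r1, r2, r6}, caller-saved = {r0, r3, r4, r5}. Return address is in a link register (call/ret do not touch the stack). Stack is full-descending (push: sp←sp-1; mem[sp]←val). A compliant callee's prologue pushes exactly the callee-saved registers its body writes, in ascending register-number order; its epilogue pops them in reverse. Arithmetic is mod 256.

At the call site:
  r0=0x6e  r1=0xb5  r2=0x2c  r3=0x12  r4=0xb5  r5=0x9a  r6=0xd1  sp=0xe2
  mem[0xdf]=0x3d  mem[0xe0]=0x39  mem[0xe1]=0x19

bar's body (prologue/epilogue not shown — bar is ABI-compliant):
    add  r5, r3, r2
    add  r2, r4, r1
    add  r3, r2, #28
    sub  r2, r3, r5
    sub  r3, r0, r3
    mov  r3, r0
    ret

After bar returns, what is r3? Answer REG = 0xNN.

prologue: push r2 → mem[0xe1]=0x2c, sp=0xe1
body[0] add  r5, r3, r2 → r5=0x3e
body[1] add  r2, r4, r1 → r2=0x6a
body[2] add  r3, r2, #28 → r3=0x86
body[3] sub  r2, r3, r5 → r2=0x48
body[4] sub  r3, r0, r3 → r3=0xe8
body[5] mov  r3, r0 → r3=0x6e
epilogue: pop r2=0x2c, sp=0xe2
r3 is caller-saved → body value

REG = 0x6e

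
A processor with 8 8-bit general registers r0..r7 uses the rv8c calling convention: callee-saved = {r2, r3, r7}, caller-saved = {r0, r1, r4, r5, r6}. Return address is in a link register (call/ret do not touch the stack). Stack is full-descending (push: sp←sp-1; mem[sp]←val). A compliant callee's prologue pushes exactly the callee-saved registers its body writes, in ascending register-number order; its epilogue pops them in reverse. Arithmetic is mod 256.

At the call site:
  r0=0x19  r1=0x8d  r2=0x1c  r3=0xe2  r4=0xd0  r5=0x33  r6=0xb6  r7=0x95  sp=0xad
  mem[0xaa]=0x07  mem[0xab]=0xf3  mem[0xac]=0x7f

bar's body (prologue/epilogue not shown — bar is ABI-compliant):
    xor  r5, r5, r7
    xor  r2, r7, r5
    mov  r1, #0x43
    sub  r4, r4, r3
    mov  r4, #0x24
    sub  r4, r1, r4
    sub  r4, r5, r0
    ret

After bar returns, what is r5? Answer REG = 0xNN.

prologue: push r2 -> mem[0xac]=0x1c, sp=0xac
body[0] xor  r5, r5, r7 -> r5=0xa6
body[1] xor  r2, r7, r5 -> r2=0x33
body[2] mov  r1, #0x43 -> r1=0x43
body[3] sub  r4, r4, r3 -> r4=0xee
body[4] mov  r4, #0x24 -> r4=0x24
body[5] sub  r4, r1, r4 -> r4=0x1f
body[6] sub  r4, r5, r0 -> r4=0x8d
epilogue: pop r2=0x1c, sp=0xad
r5 is caller-saved -> body value

REG = 0xa6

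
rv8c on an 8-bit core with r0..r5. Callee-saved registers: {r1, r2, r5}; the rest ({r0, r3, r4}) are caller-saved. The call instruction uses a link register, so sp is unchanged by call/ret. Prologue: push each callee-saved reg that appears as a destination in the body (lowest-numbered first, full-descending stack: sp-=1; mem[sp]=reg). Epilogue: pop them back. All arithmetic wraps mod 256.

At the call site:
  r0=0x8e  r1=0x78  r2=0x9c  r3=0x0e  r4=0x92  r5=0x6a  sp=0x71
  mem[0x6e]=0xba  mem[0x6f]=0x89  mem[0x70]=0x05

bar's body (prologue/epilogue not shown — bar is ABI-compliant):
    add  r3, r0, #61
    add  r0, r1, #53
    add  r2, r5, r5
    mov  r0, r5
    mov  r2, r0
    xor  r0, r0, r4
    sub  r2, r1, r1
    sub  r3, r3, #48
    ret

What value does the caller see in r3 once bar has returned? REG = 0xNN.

prologue: push r2 -> mem[0x70]=0x9c, sp=0x70
body[0] add  r3, r0, #61 -> r3=0xcb
body[1] add  r0, r1, #53 -> r0=0xad
body[2] add  r2, r5, r5 -> r2=0xd4
body[3] mov  r0, r5 -> r0=0x6a
body[4] mov  r2, r0 -> r2=0x6a
body[5] xor  r0, r0, r4 -> r0=0xf8
body[6] sub  r2, r1, r1 -> r2=0x00
body[7] sub  r3, r3, #48 -> r3=0x9b
epilogue: pop r2=0x9c, sp=0x71
r3 is caller-saved -> body value

REG = 0x9b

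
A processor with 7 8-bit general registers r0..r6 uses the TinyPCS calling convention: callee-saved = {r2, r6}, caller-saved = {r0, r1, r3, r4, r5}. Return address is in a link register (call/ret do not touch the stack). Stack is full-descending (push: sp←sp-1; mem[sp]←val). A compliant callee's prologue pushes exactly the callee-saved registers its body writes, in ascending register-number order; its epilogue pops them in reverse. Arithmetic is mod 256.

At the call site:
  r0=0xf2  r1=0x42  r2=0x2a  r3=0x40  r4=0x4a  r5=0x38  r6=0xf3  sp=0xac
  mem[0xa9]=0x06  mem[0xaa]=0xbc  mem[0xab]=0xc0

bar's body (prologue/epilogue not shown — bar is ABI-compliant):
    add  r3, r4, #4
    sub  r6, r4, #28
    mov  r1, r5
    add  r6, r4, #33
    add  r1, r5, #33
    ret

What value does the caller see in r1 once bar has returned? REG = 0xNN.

prologue: push r6 -> mem[0xab]=0xf3, sp=0xab
body[0] add  r3, r4, #4 -> r3=0x4e
body[1] sub  r6, r4, #28 -> r6=0x2e
body[2] mov  r1, r5 -> r1=0x38
body[3] add  r6, r4, #33 -> r6=0x6b
body[4] add  r1, r5, #33 -> r1=0x59
epilogue: pop r6=0xf3, sp=0xac
r1 is caller-saved -> body value

REG = 0x59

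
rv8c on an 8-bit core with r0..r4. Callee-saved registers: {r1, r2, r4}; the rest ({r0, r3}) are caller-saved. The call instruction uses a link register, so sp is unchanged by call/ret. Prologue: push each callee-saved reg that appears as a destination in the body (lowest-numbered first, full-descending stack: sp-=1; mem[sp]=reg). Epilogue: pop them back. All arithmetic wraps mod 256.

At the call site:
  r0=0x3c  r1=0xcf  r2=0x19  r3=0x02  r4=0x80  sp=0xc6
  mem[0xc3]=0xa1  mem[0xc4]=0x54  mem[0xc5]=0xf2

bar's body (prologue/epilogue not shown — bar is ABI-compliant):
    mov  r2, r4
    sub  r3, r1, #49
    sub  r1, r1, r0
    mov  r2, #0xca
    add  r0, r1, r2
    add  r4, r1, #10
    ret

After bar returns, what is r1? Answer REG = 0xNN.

prologue: push r1 → mem[0xc5]=0xcf, sp=0xc5
prologue: push r2 → mem[0xc4]=0x19, sp=0xc4
prologue: push r4 → mem[0xc3]=0x80, sp=0xc3
body[0] mov  r2, r4 → r2=0x80
body[1] sub  r3, r1, #49 → r3=0x9e
body[2] sub  r1, r1, r0 → r1=0x93
body[3] mov  r2, #0xca → r2=0xca
body[4] add  r0, r1, r2 → r0=0x5d
body[5] add  r4, r1, #10 → r4=0x9d
epilogue: pop r4=0x80, sp=0xc4
epilogue: pop r2=0x19, sp=0xc5
epilogue: pop r1=0xcf, sp=0xc6
r1 is callee-saved → restored

REG = 0xcf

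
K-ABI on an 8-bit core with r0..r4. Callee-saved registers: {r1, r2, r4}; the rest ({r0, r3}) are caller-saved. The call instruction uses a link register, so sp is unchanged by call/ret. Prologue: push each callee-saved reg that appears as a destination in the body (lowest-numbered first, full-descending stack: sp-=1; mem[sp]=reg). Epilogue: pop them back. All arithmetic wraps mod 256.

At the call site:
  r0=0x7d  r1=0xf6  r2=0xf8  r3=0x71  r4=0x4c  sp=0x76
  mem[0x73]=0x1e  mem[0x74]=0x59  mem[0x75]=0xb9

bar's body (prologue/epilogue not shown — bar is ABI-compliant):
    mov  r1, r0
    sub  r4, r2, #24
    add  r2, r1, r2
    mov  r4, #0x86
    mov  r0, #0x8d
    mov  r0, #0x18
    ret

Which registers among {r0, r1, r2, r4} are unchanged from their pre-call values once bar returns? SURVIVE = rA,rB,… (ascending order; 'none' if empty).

SURVIVE = r1,r2,r4

prologue: push r1 → mem[0x75]=0xf6, sp=0x75
prologue: push r2 → mem[0x74]=0xf8, sp=0x74
prologue: push r4 → mem[0x73]=0x4c, sp=0x73
body[0] mov  r1, r0 → r1=0x7d
body[1] sub  r4, r2, #24 → r4=0xe0
body[2] add  r2, r1, r2 → r2=0x75
body[3] mov  r4, #0x86 → r4=0x86
body[4] mov  r0, #0x8d → r0=0x8d
body[5] mov  r0, #0x18 → r0=0x18
epilogue: pop r4=0x4c, sp=0x74
epilogue: pop r2=0xf8, sp=0x75
epilogue: pop r1=0xf6, sp=0x76
r0: caller-saved, written=True
r1: callee-saved, written=True
r2: callee-saved, written=True
r4: callee-saved, written=True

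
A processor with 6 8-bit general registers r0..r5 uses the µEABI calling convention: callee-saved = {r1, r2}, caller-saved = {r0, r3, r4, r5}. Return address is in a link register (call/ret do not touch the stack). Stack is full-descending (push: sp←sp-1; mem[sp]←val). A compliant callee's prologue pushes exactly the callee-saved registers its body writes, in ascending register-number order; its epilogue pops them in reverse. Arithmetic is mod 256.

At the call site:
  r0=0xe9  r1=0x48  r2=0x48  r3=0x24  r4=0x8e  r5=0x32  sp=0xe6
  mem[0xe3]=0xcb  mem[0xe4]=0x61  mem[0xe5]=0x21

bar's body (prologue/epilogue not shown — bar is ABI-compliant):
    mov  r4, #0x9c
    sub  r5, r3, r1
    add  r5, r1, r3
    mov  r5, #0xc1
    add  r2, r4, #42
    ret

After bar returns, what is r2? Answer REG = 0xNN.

REG = 0x48

prologue: push r2 -> mem[0xe5]=0x48, sp=0xe5
body[0] mov  r4, #0x9c -> r4=0x9c
body[1] sub  r5, r3, r1 -> r5=0xdc
body[2] add  r5, r1, r3 -> r5=0x6c
body[3] mov  r5, #0xc1 -> r5=0xc1
body[4] add  r2, r4, #42 -> r2=0xc6
epilogue: pop r2=0x48, sp=0xe6
r2 is callee-saved -> restored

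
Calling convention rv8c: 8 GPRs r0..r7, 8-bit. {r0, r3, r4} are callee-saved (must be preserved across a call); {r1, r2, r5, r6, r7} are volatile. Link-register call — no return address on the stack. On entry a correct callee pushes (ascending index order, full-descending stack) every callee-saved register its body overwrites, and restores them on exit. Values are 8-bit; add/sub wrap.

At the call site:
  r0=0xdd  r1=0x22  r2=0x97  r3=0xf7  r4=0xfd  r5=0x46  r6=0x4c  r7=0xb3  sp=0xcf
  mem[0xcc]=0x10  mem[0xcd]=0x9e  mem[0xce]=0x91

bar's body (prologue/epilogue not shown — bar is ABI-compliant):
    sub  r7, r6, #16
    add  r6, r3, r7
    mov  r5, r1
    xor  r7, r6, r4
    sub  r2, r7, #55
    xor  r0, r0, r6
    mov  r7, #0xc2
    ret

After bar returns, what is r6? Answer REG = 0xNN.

REG = 0x33

prologue: push r0 → mem[0xce]=0xdd, sp=0xce
body[0] sub  r7, r6, #16 → r7=0x3c
body[1] add  r6, r3, r7 → r6=0x33
body[2] mov  r5, r1 → r5=0x22
body[3] xor  r7, r6, r4 → r7=0xce
body[4] sub  r2, r7, #55 → r2=0x97
body[5] xor  r0, r0, r6 → r0=0xee
body[6] mov  r7, #0xc2 → r7=0xc2
epilogue: pop r0=0xdd, sp=0xcf
r6 is caller-saved → body value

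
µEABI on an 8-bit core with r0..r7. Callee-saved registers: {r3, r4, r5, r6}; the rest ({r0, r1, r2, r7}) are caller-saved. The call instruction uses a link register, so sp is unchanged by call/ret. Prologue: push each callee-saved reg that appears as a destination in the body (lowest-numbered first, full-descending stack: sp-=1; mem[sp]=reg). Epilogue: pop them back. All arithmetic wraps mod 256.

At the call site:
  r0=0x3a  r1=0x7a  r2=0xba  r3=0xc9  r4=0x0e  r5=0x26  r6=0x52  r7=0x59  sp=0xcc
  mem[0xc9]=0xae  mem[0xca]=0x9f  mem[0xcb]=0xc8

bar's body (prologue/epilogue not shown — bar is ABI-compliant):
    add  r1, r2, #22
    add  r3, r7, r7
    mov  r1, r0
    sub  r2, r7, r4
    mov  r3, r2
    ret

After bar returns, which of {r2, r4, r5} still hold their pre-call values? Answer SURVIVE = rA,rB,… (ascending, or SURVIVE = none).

prologue: push r3 -> mem[0xcb]=0xc9, sp=0xcb
body[0] add  r1, r2, #22 -> r1=0xd0
body[1] add  r3, r7, r7 -> r3=0xb2
body[2] mov  r1, r0 -> r1=0x3a
body[3] sub  r2, r7, r4 -> r2=0x4b
body[4] mov  r3, r2 -> r3=0x4b
epilogue: pop r3=0xc9, sp=0xcc
r2: caller-saved, written=True
r4: callee-saved, written=False
r5: callee-saved, written=False

SURVIVE = r4,r5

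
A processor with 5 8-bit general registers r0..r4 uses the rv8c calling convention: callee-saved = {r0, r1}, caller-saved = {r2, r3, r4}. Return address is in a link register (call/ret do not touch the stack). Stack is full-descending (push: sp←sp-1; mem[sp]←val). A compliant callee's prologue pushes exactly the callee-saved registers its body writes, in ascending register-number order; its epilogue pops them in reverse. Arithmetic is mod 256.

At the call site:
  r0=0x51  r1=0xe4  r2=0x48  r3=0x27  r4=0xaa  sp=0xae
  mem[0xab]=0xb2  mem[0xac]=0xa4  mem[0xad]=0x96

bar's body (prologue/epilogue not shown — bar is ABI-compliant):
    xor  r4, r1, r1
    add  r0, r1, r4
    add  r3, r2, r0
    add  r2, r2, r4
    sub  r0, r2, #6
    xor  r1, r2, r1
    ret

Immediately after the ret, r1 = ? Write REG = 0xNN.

REG = 0xe4

prologue: push r0 -> mem[0xad]=0x51, sp=0xad
prologue: push r1 -> mem[0xac]=0xe4, sp=0xac
body[0] xor  r4, r1, r1 -> r4=0x00
body[1] add  r0, r1, r4 -> r0=0xe4
body[2] add  r3, r2, r0 -> r3=0x2c
body[3] add  r2, r2, r4 -> r2=0x48
body[4] sub  r0, r2, #6 -> r0=0x42
body[5] xor  r1, r2, r1 -> r1=0xac
epilogue: pop r1=0xe4, sp=0xad
epilogue: pop r0=0x51, sp=0xae
r1 is callee-saved -> restored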